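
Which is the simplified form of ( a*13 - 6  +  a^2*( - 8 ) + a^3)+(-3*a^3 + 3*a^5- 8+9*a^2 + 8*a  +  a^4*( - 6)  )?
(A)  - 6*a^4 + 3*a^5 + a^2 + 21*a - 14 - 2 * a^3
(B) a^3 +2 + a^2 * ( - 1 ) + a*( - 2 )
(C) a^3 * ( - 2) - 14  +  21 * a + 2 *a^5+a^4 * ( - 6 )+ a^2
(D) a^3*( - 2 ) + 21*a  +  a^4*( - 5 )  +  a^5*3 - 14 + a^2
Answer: A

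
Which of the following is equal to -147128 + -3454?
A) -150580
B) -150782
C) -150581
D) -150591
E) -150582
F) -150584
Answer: E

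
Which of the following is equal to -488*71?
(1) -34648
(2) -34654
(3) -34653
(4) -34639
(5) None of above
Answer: 1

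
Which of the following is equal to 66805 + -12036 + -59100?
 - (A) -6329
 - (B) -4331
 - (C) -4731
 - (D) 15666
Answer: B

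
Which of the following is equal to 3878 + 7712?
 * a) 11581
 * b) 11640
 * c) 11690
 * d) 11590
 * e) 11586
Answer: d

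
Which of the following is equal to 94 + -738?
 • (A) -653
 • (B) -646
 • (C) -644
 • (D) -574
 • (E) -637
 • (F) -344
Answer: C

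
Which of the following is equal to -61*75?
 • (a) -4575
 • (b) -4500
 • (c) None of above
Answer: a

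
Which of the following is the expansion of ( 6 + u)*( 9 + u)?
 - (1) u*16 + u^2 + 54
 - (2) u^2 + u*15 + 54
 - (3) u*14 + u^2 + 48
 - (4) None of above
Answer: 2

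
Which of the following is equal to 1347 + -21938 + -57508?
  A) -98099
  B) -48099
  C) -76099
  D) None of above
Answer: D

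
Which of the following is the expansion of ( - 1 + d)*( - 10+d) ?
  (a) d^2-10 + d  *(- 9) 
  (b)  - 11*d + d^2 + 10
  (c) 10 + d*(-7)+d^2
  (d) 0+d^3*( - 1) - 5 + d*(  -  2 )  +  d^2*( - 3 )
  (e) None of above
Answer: b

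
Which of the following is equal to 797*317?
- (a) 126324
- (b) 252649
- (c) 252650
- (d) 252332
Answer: b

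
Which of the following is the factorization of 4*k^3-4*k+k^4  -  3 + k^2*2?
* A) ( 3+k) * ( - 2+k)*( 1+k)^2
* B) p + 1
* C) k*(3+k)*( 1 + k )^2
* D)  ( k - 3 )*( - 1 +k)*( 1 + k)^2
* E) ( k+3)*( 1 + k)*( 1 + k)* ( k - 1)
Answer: E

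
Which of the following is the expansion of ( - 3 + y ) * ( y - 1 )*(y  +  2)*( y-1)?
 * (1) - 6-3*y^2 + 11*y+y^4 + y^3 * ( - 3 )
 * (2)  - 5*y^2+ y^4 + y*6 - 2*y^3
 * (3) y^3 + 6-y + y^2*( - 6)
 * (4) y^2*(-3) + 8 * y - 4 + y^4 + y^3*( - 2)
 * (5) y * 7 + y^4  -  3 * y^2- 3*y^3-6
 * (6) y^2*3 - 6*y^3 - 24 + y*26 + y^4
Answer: 1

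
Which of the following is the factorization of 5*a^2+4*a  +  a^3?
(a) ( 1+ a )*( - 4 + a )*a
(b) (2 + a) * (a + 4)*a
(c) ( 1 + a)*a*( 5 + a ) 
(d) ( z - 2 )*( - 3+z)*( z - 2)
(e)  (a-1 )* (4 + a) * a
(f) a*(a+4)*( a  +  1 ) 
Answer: f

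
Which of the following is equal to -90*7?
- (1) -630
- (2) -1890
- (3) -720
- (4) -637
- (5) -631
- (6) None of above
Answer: 1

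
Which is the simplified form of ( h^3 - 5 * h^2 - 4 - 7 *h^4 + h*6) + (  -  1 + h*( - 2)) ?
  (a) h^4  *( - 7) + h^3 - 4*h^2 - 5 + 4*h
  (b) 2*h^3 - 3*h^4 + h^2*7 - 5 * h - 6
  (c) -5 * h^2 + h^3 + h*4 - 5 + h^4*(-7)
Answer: c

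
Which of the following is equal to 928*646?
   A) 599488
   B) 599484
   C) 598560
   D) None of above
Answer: A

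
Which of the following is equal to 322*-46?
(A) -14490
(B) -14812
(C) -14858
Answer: B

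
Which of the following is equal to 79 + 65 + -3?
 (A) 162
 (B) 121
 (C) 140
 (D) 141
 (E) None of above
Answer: D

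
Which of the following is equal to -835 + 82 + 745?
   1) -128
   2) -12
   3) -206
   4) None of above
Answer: 4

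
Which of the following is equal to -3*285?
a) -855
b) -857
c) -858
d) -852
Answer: a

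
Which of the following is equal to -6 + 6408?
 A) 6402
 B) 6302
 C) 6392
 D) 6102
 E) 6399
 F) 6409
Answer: A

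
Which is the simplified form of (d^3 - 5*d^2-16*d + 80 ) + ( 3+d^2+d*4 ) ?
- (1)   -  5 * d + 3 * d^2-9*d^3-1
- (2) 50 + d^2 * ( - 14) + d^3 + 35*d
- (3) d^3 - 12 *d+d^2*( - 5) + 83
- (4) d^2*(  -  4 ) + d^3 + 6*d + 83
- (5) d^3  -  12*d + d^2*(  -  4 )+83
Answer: 5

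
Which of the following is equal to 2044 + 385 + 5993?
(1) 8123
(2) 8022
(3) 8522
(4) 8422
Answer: 4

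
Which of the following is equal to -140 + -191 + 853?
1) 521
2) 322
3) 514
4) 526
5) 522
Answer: 5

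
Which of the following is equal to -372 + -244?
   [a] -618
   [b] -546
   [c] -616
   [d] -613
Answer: c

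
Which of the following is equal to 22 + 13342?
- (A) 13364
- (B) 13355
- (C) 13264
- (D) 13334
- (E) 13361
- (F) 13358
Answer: A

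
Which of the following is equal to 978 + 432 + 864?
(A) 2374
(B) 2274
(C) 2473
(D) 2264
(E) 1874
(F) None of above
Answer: B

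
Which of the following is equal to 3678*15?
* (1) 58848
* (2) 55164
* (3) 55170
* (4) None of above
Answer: 3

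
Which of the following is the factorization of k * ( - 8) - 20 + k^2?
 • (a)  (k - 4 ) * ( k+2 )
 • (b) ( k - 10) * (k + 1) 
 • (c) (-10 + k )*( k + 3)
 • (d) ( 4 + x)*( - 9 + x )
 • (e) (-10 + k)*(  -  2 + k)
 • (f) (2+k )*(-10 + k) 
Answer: f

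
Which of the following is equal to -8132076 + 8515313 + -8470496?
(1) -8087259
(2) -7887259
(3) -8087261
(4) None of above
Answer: 1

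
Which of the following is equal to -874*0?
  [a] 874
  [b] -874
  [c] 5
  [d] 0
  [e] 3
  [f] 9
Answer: d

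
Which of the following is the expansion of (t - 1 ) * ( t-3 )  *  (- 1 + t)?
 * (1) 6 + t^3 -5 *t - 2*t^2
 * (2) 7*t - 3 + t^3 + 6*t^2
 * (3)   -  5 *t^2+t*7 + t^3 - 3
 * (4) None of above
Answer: 3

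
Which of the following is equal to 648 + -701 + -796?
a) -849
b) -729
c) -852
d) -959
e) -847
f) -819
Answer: a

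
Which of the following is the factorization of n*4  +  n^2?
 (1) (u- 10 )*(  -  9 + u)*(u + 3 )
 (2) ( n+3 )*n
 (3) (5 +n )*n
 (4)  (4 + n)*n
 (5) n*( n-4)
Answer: 4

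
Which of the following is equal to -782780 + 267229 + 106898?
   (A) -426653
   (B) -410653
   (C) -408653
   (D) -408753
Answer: C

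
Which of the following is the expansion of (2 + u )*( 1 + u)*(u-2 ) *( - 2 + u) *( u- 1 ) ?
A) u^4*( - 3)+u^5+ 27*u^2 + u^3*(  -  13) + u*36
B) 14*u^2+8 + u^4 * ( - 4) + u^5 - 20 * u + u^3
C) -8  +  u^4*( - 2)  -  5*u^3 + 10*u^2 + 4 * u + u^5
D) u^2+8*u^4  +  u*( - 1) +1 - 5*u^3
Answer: C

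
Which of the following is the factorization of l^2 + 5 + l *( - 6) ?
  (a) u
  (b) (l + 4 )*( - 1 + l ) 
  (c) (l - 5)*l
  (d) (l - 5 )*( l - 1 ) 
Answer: d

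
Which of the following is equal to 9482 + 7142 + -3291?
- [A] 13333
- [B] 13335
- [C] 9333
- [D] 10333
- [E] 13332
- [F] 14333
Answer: A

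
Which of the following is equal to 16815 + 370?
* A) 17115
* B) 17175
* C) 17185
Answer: C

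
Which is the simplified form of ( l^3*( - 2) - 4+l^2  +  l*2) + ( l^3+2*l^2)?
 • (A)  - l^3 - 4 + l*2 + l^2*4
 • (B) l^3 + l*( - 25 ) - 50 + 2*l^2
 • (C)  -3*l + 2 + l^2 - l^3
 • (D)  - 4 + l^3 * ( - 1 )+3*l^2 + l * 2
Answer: D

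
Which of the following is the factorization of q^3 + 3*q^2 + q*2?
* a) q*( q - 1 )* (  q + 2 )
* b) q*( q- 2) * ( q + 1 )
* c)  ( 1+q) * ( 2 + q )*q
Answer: c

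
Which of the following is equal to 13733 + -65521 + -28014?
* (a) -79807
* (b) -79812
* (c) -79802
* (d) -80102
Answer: c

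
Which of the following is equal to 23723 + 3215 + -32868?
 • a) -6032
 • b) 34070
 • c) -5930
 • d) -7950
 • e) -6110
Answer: c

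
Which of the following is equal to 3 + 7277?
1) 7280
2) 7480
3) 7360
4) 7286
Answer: 1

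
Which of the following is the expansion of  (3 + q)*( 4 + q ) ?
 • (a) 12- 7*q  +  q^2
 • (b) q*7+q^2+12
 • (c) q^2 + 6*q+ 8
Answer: b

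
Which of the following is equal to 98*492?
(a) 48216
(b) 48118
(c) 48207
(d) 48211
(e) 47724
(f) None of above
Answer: a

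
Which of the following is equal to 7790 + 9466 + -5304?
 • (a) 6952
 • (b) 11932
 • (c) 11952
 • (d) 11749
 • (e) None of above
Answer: c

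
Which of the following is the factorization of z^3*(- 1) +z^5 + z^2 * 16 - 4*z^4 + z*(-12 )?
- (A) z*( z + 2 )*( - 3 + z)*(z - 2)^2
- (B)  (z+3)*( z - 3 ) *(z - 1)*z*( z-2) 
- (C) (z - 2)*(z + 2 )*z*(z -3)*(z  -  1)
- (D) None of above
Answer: C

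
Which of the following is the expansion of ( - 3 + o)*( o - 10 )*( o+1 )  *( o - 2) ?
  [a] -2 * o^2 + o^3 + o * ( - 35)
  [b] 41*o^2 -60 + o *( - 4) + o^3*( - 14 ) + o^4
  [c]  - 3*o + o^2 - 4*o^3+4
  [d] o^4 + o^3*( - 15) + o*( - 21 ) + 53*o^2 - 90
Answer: b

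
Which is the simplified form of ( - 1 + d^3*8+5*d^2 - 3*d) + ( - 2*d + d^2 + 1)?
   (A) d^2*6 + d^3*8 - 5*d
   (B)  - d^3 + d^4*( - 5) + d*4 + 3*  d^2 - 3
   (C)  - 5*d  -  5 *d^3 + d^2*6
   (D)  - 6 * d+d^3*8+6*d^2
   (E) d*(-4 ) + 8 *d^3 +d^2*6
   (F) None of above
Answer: A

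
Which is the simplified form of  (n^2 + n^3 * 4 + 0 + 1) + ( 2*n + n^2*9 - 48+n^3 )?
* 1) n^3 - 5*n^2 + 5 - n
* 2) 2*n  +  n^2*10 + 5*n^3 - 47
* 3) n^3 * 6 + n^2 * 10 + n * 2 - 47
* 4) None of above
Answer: 2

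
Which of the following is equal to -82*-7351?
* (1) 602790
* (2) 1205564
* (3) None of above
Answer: 3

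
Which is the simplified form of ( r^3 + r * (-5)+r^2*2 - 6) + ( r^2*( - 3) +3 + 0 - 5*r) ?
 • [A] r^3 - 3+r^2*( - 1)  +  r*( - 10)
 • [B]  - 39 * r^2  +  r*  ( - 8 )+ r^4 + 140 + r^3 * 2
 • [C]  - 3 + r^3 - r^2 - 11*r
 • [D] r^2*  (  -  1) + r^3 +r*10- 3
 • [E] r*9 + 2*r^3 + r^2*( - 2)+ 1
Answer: A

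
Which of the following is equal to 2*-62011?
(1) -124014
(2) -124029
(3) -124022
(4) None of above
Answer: 3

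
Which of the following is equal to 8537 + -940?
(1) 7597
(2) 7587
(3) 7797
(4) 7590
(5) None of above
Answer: 1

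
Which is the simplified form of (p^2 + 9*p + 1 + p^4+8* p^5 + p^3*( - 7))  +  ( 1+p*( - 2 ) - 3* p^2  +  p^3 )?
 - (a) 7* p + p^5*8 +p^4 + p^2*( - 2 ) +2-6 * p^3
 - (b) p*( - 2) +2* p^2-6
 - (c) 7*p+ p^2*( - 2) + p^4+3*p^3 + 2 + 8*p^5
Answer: a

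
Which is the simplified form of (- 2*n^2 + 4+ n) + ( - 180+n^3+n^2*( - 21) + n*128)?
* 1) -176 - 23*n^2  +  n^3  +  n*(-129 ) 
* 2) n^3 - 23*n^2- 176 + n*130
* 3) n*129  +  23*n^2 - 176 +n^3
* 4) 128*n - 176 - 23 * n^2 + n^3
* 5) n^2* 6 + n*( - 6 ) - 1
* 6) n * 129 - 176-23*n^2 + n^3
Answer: 6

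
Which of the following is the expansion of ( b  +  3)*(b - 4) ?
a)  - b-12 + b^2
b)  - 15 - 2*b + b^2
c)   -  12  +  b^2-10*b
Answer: a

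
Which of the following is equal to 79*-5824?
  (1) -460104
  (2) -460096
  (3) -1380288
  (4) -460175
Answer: 2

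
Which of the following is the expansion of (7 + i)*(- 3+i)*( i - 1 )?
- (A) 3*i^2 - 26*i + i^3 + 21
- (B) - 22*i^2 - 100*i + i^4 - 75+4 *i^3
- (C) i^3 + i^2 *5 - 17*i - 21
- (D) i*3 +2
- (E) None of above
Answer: E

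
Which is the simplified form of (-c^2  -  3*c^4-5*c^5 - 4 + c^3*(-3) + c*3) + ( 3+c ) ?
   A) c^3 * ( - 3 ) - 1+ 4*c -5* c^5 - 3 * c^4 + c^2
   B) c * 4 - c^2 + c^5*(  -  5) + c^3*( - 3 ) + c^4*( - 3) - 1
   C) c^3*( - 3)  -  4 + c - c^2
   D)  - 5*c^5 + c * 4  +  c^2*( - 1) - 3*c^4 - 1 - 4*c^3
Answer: B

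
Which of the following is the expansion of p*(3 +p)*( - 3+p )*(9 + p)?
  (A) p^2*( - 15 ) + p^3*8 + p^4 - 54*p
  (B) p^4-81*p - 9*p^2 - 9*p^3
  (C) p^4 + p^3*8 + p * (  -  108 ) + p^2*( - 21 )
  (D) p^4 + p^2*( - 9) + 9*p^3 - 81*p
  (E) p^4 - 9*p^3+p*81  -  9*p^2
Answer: D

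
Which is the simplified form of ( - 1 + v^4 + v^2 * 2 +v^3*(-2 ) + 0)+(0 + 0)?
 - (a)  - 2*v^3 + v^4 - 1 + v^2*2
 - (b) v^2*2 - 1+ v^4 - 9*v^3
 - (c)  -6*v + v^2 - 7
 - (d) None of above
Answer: a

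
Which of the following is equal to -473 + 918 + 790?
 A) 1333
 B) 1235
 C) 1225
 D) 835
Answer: B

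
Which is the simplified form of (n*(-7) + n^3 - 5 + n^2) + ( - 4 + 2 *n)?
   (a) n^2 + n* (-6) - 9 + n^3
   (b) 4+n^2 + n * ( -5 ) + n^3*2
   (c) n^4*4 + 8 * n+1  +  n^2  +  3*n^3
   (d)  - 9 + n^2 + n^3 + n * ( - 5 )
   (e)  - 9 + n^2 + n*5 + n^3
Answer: d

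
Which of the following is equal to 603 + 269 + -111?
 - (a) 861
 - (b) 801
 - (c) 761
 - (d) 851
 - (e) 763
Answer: c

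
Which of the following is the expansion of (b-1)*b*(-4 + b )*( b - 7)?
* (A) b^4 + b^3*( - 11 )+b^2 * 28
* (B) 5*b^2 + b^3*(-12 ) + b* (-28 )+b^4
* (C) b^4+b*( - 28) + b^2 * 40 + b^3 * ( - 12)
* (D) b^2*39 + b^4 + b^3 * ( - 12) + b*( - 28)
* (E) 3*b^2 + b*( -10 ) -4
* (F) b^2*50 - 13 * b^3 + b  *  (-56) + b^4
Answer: D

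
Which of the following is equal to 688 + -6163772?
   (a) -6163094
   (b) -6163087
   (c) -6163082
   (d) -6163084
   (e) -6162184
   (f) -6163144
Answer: d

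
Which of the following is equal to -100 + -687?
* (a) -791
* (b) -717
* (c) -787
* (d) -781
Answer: c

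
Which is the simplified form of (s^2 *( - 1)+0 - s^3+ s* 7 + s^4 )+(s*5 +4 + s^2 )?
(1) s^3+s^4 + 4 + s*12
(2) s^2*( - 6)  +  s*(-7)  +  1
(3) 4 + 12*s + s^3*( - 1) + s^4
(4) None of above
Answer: 3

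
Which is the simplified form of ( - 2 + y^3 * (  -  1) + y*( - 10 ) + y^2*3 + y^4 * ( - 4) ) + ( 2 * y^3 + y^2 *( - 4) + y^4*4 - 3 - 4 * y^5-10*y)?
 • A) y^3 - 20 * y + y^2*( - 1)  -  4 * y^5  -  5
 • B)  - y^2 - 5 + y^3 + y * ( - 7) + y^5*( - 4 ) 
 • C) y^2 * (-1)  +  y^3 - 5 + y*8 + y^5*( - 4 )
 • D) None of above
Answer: A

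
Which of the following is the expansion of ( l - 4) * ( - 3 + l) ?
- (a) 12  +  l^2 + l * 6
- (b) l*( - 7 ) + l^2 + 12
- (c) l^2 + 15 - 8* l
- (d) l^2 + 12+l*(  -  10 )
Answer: b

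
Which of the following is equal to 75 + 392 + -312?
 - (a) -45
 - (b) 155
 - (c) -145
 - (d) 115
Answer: b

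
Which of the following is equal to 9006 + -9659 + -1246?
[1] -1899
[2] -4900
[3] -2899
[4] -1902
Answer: 1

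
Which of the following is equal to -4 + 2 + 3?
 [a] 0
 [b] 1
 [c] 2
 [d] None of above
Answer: b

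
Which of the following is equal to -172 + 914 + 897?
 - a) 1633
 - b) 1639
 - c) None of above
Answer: b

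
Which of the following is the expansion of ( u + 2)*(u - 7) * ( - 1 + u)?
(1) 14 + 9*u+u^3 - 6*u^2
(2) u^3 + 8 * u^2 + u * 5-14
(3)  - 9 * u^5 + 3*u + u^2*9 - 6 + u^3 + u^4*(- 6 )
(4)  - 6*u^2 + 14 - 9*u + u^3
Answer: 4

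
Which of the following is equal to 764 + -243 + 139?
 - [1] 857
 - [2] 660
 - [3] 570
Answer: 2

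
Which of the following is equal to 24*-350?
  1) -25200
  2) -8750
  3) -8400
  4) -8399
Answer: 3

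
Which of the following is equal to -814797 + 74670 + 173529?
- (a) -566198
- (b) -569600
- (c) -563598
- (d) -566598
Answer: d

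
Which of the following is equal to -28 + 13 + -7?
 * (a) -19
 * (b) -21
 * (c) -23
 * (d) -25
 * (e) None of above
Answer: e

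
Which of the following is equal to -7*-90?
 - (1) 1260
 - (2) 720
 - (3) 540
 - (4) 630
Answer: 4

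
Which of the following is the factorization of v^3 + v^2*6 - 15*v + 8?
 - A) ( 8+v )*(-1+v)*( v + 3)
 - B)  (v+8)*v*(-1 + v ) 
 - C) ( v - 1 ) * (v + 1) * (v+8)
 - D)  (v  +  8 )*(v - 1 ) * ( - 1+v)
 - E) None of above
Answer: D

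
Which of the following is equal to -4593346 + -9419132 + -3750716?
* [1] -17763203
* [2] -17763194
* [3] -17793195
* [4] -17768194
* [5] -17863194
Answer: 2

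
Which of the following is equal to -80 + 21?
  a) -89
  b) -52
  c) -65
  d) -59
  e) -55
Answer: d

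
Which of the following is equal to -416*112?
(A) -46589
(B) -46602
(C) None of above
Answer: C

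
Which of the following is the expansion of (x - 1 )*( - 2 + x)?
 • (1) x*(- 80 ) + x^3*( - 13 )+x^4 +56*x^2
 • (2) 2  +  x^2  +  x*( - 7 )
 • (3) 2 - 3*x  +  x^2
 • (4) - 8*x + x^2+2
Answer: 3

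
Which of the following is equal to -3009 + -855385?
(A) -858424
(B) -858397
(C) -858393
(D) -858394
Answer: D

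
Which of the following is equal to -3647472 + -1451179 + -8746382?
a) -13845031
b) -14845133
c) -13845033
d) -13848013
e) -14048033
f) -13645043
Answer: c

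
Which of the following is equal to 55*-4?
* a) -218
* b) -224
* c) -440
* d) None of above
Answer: d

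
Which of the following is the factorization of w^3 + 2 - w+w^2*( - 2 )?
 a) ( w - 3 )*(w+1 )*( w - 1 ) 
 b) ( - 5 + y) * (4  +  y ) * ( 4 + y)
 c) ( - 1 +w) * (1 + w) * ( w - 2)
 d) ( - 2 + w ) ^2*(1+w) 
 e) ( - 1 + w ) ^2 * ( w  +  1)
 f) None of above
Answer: c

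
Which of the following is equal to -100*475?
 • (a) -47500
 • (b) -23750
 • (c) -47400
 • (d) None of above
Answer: a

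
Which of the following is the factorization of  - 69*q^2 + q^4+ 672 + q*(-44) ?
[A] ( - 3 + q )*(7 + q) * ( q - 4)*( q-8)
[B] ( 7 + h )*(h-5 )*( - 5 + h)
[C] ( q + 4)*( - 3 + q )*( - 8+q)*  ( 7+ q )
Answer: C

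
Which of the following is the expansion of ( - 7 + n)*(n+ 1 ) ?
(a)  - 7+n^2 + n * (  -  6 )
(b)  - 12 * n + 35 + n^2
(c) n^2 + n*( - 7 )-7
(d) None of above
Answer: a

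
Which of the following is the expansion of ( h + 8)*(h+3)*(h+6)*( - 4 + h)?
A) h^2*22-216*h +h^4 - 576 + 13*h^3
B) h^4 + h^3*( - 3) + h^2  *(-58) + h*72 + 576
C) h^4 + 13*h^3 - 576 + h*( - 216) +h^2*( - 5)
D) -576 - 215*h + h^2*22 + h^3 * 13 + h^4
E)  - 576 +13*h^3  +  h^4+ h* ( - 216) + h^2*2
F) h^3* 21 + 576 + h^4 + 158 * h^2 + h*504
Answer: A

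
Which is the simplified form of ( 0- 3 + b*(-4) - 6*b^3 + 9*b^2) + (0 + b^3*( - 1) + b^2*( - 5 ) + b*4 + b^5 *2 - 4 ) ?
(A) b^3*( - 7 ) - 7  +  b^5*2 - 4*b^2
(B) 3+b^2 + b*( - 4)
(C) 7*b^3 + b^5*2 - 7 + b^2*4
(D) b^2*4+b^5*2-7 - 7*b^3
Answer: D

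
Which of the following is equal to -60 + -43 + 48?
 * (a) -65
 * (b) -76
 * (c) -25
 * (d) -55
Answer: d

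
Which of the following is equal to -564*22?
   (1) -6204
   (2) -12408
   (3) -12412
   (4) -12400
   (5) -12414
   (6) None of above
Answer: 2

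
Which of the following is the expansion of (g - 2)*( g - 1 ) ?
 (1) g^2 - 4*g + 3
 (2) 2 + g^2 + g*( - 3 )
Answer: 2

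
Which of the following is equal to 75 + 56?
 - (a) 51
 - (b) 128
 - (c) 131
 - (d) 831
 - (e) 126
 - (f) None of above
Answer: c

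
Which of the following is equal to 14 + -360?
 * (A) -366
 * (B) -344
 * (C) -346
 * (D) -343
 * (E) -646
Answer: C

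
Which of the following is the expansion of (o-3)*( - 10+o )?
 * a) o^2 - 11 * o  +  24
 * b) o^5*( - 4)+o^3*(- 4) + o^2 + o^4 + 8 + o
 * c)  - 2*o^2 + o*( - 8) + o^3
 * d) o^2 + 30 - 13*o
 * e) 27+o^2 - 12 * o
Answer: d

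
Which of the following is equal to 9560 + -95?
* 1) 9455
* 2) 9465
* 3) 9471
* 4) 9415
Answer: 2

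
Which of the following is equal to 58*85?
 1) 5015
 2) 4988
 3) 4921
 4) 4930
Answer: 4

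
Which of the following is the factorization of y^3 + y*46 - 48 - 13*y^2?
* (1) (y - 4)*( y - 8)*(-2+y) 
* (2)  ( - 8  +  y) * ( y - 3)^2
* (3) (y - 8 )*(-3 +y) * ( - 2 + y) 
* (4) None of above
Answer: 3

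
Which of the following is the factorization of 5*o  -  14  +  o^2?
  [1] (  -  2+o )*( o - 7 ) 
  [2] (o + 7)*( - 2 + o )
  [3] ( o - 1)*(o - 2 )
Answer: 2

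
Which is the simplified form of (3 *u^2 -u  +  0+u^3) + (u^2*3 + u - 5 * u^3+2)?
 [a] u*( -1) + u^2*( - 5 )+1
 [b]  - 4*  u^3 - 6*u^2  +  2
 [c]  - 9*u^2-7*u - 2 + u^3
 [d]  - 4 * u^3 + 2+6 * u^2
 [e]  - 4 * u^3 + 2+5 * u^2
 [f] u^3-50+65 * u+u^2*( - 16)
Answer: d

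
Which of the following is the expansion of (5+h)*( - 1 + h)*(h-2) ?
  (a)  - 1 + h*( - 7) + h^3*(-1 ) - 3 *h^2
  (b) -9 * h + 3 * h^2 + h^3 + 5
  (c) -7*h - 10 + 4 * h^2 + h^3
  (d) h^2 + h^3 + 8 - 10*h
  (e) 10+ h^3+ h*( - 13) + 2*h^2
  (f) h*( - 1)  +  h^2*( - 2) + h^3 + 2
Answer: e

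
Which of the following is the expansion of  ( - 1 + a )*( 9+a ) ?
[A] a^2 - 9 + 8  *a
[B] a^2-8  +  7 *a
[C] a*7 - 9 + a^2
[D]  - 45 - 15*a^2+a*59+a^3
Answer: A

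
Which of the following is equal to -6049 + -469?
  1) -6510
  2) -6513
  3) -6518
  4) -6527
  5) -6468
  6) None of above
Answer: 3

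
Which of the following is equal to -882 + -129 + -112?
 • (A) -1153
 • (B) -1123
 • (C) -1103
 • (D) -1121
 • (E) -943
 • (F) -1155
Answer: B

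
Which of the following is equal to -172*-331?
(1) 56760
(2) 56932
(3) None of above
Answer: 2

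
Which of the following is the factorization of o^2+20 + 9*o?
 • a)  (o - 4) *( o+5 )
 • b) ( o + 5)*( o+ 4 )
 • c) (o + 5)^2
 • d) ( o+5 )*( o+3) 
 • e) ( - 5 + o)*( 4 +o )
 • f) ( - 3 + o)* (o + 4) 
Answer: b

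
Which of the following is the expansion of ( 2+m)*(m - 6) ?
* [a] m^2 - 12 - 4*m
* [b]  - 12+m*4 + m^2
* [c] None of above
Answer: a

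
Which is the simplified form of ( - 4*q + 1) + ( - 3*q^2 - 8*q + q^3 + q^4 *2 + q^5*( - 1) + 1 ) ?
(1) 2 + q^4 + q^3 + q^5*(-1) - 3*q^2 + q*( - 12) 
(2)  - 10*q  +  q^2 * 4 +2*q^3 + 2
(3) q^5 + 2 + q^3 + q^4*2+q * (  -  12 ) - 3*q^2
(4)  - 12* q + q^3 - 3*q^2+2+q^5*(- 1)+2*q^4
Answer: 4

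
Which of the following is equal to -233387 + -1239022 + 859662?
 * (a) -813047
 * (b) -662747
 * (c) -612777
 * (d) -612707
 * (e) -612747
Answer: e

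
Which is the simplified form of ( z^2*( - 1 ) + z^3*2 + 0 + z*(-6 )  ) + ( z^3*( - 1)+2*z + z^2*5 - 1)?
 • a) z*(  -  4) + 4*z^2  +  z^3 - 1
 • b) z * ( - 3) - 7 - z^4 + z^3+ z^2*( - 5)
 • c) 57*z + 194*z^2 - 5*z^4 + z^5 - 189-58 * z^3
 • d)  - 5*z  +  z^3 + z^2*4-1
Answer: a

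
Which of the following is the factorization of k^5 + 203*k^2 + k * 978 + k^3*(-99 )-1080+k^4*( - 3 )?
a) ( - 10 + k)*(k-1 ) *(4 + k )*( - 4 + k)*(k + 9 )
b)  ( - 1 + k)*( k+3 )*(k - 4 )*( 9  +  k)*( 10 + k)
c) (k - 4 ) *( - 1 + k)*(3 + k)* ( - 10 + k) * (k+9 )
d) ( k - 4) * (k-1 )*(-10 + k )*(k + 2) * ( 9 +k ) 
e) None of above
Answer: c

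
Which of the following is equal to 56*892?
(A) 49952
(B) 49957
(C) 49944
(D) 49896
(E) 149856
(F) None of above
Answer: A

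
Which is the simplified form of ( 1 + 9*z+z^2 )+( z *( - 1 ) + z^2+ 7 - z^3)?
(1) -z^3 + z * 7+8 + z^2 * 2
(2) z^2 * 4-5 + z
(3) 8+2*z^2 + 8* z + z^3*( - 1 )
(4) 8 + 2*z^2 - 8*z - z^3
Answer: 3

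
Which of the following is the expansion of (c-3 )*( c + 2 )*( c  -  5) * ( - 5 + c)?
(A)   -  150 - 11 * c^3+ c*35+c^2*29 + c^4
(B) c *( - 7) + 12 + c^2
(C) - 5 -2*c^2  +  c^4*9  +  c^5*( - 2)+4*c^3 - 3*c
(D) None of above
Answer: A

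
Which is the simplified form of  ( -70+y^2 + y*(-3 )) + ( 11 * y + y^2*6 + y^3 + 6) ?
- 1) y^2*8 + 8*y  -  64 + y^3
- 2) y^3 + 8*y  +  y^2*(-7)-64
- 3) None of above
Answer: 3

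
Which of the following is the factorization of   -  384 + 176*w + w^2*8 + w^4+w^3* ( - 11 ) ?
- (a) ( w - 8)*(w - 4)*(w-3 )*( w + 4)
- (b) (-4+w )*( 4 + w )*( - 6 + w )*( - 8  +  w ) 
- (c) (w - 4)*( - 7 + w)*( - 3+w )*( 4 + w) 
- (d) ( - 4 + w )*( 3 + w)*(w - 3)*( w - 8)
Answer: a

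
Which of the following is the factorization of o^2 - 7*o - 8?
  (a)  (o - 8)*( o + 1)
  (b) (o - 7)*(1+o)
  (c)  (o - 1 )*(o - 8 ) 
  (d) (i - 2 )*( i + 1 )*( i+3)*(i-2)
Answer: a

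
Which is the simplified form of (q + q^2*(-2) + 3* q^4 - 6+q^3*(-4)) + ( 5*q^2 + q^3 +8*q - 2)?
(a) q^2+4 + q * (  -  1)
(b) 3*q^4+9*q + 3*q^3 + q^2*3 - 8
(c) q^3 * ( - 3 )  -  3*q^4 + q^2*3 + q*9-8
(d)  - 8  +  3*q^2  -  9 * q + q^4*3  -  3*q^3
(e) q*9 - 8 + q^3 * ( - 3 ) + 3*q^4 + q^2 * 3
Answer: e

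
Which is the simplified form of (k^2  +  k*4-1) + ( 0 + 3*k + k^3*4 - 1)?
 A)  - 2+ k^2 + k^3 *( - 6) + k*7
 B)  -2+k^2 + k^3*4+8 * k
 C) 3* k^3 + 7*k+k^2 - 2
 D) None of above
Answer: D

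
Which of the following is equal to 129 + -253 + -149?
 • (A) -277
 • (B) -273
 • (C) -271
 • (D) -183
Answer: B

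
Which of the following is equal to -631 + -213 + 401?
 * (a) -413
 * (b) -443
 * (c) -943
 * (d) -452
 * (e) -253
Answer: b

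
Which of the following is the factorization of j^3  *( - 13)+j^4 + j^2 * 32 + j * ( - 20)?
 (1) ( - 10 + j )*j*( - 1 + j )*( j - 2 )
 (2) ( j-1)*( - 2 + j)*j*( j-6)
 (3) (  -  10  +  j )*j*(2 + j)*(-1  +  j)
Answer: 1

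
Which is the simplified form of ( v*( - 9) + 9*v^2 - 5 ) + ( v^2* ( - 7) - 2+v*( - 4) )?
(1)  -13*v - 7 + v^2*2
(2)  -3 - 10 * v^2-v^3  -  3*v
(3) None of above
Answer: 1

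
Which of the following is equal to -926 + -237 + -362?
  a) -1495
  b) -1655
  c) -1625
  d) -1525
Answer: d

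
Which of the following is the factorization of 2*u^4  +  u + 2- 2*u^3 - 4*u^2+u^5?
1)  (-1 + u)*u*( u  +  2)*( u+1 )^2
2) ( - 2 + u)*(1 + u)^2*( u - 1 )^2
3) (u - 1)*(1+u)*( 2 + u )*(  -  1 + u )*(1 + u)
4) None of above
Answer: 3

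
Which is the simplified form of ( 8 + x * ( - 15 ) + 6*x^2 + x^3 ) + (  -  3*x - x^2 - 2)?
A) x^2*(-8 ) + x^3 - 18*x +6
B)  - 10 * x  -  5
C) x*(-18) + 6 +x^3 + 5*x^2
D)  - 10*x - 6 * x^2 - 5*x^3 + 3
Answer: C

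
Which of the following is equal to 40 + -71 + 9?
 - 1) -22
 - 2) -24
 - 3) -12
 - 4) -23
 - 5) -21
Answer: 1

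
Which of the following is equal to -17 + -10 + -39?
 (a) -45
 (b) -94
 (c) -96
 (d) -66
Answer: d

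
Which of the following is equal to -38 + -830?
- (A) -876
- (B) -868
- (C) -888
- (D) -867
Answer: B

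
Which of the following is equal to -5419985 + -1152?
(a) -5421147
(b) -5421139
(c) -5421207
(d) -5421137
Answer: d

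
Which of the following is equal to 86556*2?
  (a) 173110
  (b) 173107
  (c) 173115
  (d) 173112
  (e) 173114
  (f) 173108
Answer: d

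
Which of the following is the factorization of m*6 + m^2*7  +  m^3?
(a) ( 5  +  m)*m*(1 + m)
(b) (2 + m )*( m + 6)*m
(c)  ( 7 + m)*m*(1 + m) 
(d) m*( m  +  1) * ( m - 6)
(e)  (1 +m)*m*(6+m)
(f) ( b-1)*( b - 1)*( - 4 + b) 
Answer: e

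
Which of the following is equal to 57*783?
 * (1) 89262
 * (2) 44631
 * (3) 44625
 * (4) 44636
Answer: 2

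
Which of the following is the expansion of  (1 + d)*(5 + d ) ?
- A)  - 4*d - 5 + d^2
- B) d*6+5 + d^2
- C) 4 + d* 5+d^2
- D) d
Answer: B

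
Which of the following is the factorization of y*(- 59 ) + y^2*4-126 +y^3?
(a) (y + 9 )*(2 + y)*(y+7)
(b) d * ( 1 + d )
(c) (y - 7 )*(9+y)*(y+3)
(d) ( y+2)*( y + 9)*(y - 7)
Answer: d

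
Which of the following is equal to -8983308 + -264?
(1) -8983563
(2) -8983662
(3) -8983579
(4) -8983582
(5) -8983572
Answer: 5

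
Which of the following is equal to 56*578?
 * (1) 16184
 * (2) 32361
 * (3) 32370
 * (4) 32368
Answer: 4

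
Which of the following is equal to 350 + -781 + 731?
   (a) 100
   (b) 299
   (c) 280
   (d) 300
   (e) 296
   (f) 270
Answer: d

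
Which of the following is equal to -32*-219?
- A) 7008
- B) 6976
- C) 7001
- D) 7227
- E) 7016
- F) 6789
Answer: A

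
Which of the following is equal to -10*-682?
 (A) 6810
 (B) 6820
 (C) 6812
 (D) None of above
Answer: B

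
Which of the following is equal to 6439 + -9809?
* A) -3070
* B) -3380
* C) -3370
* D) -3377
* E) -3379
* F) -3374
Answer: C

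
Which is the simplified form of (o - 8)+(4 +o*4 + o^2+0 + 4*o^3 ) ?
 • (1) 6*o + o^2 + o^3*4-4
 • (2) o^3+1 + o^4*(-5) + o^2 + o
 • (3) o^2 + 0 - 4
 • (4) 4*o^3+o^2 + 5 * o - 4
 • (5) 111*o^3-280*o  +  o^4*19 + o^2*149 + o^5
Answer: 4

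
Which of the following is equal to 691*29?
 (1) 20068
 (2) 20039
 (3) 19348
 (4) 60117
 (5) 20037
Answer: 2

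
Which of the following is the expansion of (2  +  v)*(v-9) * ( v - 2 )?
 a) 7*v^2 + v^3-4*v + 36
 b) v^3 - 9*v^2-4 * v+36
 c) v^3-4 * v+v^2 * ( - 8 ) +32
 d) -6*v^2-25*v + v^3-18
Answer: b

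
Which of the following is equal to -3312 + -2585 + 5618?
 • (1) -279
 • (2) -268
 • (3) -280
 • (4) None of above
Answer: 1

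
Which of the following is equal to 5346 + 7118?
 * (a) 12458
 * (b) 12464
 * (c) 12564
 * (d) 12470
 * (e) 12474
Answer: b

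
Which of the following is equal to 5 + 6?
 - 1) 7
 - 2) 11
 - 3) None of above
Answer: 2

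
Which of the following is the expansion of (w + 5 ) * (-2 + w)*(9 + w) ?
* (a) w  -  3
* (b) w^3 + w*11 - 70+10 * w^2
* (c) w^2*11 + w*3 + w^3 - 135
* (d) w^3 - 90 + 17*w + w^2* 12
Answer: d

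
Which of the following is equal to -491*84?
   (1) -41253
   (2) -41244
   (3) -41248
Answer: 2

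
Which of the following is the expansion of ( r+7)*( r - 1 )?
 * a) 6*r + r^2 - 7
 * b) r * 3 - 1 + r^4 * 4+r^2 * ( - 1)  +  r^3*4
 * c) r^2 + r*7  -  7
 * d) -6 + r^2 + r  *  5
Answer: a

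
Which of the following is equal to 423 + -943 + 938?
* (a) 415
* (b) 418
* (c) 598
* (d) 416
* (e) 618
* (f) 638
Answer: b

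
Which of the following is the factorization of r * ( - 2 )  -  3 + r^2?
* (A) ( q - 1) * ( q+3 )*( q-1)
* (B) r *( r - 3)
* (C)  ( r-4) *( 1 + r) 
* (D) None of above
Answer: D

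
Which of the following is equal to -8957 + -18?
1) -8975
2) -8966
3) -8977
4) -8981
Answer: 1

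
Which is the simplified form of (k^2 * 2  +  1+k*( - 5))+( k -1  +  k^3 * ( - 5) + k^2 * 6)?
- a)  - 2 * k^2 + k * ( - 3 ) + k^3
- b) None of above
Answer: b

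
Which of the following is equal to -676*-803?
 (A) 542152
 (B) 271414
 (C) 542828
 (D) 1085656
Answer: C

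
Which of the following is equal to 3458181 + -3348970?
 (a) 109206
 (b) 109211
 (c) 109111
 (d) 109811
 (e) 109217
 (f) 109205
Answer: b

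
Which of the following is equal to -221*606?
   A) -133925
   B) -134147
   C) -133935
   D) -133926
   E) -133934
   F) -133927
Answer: D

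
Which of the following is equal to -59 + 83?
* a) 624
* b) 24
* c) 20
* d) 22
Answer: b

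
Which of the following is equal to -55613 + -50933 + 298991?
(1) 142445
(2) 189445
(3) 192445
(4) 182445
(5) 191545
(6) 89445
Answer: 3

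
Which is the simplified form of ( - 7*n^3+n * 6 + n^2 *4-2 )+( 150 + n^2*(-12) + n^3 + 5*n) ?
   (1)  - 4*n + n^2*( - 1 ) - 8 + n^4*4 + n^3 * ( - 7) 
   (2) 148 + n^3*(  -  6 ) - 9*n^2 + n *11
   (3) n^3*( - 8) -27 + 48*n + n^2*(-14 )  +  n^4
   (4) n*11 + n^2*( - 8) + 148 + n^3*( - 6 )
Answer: 4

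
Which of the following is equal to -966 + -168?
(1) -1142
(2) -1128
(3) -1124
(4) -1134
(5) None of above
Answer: 4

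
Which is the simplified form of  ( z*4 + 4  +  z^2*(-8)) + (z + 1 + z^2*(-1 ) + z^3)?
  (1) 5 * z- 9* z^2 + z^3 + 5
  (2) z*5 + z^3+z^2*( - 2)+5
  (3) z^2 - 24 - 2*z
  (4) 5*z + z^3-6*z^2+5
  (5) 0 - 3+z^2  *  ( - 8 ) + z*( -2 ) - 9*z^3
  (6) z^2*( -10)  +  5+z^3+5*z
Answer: 1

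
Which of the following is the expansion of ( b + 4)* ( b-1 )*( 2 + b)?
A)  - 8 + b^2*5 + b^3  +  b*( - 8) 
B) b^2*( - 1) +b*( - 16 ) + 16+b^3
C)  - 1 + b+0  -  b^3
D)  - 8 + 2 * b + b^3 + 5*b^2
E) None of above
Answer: D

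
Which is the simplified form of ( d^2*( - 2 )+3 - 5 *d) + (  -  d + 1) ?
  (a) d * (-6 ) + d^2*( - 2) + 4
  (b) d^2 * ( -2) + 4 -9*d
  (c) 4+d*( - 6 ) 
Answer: a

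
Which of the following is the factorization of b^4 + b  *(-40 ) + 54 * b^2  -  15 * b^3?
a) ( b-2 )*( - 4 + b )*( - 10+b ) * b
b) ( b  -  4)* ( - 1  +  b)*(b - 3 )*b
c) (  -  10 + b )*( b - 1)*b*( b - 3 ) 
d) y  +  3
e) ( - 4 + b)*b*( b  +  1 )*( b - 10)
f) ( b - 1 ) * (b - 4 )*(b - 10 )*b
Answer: f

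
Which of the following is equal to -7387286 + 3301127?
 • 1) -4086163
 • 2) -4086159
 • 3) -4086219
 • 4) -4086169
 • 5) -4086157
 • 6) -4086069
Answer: 2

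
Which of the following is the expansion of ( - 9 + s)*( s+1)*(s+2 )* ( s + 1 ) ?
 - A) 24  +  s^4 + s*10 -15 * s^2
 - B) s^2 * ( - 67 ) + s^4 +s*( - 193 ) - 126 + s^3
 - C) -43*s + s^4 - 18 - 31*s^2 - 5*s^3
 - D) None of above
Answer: C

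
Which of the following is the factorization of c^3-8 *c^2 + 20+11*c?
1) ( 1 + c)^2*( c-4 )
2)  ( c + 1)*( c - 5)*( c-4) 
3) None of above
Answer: 2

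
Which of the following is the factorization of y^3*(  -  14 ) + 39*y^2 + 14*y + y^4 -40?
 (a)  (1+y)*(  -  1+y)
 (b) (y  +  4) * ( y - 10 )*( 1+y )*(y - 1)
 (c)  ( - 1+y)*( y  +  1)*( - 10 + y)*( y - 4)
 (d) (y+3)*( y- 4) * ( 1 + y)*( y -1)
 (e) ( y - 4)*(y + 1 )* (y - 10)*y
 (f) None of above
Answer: c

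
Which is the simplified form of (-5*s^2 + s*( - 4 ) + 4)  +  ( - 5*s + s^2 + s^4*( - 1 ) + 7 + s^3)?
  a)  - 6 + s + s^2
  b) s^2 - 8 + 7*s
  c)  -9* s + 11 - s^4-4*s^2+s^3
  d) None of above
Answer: c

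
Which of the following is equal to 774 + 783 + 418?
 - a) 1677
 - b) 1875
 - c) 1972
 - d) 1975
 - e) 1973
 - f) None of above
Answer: d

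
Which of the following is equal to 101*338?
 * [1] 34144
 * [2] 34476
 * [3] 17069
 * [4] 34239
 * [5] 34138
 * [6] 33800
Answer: 5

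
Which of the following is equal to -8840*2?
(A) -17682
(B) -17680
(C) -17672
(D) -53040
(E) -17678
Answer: B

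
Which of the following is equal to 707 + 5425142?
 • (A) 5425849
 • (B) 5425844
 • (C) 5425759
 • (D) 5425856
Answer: A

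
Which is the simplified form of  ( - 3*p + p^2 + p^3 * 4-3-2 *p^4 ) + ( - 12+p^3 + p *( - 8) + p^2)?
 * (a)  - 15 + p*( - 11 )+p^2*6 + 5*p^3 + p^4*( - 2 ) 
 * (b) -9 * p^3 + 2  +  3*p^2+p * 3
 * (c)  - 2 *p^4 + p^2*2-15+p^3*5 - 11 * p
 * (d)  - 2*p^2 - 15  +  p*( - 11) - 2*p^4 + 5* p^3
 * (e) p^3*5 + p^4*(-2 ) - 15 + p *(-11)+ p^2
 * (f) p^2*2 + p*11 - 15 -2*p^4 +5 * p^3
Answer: c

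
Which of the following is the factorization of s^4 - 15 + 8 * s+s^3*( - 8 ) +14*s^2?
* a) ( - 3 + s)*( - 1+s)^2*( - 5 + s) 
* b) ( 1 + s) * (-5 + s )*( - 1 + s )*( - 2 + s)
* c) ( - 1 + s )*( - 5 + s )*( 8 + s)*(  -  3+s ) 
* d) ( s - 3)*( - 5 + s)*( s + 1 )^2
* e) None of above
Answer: e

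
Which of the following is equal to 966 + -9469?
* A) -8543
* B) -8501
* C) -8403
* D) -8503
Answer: D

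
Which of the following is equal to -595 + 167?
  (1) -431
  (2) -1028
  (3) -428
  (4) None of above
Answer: 3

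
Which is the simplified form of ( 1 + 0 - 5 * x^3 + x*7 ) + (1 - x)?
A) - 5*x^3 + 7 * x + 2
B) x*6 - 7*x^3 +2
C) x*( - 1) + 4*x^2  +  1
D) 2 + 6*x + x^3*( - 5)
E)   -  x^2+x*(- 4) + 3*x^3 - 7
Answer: D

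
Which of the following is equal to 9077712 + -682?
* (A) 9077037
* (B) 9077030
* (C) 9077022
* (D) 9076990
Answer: B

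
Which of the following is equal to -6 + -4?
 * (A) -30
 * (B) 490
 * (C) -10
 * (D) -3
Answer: C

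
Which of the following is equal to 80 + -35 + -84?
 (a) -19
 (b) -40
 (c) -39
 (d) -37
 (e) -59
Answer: c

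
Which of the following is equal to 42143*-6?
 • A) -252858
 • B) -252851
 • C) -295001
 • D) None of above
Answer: A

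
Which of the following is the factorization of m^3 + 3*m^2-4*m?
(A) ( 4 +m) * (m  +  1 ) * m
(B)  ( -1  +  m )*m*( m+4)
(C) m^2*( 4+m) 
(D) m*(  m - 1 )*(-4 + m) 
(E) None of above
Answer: B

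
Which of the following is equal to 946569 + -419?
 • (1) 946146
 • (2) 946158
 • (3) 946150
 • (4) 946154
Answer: 3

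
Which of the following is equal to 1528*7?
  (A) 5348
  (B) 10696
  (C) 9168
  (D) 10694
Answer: B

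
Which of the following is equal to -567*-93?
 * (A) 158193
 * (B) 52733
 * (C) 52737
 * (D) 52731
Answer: D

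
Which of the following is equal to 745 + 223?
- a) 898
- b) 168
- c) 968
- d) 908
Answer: c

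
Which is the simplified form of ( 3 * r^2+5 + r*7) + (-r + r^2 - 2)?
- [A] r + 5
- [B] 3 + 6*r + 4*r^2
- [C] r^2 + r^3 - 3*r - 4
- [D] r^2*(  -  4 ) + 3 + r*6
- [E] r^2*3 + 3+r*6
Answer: B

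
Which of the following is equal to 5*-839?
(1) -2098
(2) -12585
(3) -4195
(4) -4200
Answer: 3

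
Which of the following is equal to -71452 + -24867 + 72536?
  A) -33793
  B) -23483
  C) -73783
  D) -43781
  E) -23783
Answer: E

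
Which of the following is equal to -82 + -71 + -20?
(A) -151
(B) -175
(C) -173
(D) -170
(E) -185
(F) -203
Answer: C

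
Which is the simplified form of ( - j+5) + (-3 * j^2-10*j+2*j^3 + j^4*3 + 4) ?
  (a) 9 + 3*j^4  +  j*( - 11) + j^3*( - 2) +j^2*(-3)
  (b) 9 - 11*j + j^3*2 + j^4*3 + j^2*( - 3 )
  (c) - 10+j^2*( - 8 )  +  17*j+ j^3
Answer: b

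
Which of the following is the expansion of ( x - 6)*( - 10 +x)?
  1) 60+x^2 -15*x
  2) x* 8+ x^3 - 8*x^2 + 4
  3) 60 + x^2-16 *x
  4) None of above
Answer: 3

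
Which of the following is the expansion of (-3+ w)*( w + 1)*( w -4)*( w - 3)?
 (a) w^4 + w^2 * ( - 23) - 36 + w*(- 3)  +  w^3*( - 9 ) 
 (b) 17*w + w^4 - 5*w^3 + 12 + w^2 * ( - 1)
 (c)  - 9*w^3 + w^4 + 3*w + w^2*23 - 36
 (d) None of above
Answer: d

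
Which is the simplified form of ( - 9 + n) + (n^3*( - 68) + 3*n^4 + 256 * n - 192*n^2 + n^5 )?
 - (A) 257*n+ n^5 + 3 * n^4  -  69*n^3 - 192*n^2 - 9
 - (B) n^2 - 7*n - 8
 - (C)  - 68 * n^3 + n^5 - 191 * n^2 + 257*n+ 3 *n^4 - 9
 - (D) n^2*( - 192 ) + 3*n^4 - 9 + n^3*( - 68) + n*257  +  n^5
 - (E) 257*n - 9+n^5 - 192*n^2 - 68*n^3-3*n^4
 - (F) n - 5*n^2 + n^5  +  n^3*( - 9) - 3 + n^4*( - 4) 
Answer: D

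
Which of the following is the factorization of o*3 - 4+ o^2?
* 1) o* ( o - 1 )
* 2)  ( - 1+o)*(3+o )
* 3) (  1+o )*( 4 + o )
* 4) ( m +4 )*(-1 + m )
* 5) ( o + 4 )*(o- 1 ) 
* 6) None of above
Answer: 5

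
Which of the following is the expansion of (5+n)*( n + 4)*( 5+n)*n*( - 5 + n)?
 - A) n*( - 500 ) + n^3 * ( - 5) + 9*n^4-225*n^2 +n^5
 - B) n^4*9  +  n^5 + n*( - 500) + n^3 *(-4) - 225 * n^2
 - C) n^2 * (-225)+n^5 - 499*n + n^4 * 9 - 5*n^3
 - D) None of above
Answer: A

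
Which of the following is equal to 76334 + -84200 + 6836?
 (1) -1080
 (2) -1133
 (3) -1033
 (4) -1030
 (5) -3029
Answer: 4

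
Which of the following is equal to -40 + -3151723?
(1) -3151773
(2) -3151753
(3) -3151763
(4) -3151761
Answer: 3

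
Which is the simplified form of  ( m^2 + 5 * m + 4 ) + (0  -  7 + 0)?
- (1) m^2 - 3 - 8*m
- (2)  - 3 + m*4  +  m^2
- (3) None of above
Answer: 3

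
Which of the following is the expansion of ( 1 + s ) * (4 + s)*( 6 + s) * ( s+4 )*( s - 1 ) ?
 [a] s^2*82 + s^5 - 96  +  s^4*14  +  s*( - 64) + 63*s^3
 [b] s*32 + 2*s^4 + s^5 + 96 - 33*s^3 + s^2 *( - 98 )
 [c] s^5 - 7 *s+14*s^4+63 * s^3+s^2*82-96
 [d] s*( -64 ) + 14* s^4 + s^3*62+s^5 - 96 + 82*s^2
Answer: a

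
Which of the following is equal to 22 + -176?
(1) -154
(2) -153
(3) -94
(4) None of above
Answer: 1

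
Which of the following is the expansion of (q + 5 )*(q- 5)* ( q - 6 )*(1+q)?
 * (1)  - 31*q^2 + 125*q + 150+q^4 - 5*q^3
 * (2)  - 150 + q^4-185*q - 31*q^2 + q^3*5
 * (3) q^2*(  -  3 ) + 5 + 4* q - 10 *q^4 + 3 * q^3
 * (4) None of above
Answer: 1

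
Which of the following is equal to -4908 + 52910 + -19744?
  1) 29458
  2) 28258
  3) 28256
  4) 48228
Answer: 2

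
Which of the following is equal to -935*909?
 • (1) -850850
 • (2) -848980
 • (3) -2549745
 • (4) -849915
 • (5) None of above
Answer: 4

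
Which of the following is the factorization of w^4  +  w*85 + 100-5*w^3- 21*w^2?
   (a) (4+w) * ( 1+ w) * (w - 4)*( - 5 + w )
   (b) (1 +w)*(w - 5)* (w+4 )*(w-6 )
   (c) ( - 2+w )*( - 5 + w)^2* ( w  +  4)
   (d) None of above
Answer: d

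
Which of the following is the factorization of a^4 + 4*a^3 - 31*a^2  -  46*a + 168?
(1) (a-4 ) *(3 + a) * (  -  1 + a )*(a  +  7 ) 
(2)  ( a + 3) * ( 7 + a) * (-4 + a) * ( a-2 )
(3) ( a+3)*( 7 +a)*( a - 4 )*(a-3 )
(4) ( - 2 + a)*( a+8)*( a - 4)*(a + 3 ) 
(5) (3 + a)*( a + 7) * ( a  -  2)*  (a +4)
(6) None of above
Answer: 2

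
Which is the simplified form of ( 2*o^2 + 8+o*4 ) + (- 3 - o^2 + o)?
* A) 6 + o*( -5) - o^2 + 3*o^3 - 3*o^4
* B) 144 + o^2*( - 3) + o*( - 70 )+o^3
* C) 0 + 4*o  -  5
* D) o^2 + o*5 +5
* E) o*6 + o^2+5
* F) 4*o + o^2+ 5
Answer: D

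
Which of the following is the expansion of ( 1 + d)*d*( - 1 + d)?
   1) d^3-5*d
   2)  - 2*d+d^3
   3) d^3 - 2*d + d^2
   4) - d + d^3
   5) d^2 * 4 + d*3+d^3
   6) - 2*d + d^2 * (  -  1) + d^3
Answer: 4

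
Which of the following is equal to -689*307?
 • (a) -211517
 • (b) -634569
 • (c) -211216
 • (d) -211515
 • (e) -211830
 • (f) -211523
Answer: f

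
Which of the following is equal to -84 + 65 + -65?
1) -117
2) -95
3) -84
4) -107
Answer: 3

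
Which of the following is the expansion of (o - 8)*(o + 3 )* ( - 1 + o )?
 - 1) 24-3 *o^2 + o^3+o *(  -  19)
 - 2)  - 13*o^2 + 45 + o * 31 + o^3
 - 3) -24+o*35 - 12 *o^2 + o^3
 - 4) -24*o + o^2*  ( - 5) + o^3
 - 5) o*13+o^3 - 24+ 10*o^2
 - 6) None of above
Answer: 6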